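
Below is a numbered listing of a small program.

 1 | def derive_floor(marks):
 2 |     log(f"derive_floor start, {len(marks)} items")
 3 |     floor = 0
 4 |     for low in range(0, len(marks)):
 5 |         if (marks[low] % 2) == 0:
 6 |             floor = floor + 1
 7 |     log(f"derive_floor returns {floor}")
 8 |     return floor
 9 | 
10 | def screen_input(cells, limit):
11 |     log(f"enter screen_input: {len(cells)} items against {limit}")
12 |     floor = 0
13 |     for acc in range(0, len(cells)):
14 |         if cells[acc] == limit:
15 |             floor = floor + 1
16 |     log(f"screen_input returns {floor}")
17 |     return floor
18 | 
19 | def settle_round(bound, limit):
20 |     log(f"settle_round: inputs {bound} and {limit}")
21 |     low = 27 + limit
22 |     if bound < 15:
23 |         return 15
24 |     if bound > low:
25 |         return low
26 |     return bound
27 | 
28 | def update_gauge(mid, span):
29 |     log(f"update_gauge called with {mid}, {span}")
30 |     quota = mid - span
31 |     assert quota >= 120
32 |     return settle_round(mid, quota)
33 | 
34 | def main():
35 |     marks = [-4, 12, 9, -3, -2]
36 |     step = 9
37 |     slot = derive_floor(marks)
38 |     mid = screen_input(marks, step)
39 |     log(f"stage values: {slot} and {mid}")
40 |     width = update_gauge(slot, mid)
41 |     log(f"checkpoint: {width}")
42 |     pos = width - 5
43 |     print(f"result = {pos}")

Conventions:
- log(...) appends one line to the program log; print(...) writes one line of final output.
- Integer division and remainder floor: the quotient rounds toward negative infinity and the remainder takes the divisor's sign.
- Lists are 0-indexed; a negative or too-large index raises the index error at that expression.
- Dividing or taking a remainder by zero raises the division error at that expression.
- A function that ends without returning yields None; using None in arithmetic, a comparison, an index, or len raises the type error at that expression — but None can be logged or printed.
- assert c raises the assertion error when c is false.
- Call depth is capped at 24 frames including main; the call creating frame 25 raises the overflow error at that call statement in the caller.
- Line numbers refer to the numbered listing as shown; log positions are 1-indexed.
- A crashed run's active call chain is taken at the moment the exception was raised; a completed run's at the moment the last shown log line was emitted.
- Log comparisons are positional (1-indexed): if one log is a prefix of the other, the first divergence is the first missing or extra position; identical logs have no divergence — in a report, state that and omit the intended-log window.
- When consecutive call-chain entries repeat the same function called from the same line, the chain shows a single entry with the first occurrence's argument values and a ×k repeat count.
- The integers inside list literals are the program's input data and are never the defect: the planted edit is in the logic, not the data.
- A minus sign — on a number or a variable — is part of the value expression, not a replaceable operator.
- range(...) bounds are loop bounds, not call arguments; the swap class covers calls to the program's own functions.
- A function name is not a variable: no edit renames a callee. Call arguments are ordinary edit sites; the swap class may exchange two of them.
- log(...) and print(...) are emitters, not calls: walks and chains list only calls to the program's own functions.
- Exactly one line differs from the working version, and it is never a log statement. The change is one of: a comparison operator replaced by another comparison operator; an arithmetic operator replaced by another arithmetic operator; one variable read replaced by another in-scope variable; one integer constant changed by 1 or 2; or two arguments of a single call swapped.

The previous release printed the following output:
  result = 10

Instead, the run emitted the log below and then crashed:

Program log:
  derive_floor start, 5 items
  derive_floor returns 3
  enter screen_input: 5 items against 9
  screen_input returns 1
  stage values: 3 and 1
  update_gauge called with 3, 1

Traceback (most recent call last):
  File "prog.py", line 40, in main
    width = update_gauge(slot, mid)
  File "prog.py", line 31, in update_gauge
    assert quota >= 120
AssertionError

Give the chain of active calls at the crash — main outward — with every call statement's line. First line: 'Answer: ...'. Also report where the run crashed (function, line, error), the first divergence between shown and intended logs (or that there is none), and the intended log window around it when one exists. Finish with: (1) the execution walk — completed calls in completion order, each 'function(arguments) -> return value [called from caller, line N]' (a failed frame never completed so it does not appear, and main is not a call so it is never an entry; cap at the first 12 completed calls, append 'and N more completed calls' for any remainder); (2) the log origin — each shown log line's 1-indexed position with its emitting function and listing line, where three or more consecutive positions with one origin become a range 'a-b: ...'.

Answer: main -> update_gauge (called at line 40).
Key fact: The log ends early — 6 lines, where the working version next logs 'settle_round: inputs 3 and 2'.
Crash: update_gauge, line 31, AssertionError.
First divergence: position 7 — the faulty run's log ends after 6 lines; the working version continues with 'settle_round: inputs 3 and 2'.
Intended log window:
  5: stage values: 3 and 1
  6: update_gauge called with 3, 1
  7: settle_round: inputs 3 and 2
  8: checkpoint: 15
Execution walk:
  derive_floor([-4, 12, 9, -3, -2]) -> 3  [called from main, line 37]
  screen_input([-4, 12, 9, -3, -2], 9) -> 1  [called from main, line 38]
Log origins:
  1: from derive_floor, line 2
  2: from derive_floor, line 7
  3: from screen_input, line 11
  4: from screen_input, line 16
  5: from main, line 39
  6: from update_gauge, line 29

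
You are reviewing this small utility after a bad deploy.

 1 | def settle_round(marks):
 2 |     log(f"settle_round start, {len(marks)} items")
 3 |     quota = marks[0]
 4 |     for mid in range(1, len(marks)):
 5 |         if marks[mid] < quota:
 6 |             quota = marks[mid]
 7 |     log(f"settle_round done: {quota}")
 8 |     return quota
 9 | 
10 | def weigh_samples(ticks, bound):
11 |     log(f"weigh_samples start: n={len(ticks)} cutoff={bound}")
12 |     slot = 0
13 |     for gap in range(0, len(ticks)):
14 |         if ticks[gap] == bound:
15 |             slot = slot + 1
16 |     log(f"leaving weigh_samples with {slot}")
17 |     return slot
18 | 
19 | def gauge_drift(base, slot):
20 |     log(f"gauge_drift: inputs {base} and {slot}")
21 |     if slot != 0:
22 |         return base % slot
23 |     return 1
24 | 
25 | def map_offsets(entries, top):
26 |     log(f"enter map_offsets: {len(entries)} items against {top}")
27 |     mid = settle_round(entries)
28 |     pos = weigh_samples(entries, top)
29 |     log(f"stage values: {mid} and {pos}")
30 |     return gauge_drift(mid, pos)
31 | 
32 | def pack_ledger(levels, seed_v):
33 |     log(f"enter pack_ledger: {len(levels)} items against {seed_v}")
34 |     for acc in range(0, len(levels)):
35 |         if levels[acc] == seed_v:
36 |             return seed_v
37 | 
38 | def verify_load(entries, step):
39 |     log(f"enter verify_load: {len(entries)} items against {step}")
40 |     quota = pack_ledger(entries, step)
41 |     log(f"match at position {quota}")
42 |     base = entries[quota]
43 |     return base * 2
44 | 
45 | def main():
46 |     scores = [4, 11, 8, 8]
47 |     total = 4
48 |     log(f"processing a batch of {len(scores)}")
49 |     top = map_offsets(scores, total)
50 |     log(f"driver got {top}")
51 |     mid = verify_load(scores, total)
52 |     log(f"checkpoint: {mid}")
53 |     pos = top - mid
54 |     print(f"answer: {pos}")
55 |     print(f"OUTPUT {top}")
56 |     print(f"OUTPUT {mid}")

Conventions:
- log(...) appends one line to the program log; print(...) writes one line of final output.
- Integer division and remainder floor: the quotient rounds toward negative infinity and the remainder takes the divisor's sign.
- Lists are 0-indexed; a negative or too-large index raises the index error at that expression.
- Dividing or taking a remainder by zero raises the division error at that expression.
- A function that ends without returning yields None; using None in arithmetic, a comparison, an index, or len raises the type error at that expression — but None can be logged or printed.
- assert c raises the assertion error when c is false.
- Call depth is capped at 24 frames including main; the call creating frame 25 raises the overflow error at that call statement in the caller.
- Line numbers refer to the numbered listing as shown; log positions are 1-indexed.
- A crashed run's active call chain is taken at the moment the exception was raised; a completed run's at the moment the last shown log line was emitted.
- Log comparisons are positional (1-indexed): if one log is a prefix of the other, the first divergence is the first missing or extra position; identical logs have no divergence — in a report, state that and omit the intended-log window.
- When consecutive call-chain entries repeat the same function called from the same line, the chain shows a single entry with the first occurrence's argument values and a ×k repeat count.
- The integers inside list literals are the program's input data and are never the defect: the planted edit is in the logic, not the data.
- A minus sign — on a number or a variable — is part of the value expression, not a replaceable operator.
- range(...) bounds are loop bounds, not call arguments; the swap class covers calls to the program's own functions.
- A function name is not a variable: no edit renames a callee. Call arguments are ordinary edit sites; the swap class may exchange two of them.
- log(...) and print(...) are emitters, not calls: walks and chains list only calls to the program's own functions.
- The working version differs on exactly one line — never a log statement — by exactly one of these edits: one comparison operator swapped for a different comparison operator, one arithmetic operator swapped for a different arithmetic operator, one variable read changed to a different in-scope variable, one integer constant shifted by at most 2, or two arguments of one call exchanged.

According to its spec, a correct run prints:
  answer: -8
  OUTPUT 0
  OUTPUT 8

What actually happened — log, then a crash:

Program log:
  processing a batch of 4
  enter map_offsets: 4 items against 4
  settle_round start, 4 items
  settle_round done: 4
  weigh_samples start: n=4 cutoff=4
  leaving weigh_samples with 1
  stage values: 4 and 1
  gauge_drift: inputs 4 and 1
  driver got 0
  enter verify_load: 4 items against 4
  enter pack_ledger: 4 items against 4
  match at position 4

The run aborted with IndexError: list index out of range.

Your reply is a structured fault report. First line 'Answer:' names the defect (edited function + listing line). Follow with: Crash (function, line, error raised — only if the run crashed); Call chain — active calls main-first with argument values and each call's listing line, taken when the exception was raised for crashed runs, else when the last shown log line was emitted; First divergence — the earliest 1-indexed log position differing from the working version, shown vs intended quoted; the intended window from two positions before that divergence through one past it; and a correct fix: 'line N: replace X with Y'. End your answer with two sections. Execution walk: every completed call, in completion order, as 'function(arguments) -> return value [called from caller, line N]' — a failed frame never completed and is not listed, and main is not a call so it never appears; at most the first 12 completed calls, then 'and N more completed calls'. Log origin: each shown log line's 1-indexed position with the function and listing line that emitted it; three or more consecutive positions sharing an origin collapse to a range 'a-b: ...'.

Answer: the defect is in pack_ledger at line 36.
Key fact: The log first diverges at position 12: the faulty run prints 'match at position 4' where the working version prints 'match at position 0'.
Crash: verify_load, line 42, IndexError.
Call chain: main -> verify_load([4, 11, 8, 8], 4) (called at line 51).
First divergence: position 12 — the shown line 'match at position 4' should read 'match at position 0'.
Intended log window:
  10: enter verify_load: 4 items against 4
  11: enter pack_ledger: 4 items against 4
  12: match at position 0
  13: checkpoint: 8
Execution walk:
  settle_round([4, 11, 8, 8]) -> 4  [called from map_offsets, line 27]
  weigh_samples([4, 11, 8, 8], 4) -> 1  [called from map_offsets, line 28]
  gauge_drift(4, 1) -> 0  [called from map_offsets, line 30]
  map_offsets([4, 11, 8, 8], 4) -> 0  [called from main, line 49]
  pack_ledger([4, 11, 8, 8], 4) -> 4  [called from verify_load, line 40]
Origin of each log line:
  1: emitted by main (line 48)
  2: emitted by map_offsets (line 26)
  3: emitted by settle_round (line 2)
  4: emitted by settle_round (line 7)
  5: emitted by weigh_samples (line 11)
  6: emitted by weigh_samples (line 16)
  7: emitted by map_offsets (line 29)
  8: emitted by gauge_drift (line 20)
  9: emitted by main (line 50)
  10: emitted by verify_load (line 39)
  11: emitted by pack_ledger (line 33)
  12: emitted by verify_load (line 41)
A correct fix: line 36: replace `seed_v` with `acc`.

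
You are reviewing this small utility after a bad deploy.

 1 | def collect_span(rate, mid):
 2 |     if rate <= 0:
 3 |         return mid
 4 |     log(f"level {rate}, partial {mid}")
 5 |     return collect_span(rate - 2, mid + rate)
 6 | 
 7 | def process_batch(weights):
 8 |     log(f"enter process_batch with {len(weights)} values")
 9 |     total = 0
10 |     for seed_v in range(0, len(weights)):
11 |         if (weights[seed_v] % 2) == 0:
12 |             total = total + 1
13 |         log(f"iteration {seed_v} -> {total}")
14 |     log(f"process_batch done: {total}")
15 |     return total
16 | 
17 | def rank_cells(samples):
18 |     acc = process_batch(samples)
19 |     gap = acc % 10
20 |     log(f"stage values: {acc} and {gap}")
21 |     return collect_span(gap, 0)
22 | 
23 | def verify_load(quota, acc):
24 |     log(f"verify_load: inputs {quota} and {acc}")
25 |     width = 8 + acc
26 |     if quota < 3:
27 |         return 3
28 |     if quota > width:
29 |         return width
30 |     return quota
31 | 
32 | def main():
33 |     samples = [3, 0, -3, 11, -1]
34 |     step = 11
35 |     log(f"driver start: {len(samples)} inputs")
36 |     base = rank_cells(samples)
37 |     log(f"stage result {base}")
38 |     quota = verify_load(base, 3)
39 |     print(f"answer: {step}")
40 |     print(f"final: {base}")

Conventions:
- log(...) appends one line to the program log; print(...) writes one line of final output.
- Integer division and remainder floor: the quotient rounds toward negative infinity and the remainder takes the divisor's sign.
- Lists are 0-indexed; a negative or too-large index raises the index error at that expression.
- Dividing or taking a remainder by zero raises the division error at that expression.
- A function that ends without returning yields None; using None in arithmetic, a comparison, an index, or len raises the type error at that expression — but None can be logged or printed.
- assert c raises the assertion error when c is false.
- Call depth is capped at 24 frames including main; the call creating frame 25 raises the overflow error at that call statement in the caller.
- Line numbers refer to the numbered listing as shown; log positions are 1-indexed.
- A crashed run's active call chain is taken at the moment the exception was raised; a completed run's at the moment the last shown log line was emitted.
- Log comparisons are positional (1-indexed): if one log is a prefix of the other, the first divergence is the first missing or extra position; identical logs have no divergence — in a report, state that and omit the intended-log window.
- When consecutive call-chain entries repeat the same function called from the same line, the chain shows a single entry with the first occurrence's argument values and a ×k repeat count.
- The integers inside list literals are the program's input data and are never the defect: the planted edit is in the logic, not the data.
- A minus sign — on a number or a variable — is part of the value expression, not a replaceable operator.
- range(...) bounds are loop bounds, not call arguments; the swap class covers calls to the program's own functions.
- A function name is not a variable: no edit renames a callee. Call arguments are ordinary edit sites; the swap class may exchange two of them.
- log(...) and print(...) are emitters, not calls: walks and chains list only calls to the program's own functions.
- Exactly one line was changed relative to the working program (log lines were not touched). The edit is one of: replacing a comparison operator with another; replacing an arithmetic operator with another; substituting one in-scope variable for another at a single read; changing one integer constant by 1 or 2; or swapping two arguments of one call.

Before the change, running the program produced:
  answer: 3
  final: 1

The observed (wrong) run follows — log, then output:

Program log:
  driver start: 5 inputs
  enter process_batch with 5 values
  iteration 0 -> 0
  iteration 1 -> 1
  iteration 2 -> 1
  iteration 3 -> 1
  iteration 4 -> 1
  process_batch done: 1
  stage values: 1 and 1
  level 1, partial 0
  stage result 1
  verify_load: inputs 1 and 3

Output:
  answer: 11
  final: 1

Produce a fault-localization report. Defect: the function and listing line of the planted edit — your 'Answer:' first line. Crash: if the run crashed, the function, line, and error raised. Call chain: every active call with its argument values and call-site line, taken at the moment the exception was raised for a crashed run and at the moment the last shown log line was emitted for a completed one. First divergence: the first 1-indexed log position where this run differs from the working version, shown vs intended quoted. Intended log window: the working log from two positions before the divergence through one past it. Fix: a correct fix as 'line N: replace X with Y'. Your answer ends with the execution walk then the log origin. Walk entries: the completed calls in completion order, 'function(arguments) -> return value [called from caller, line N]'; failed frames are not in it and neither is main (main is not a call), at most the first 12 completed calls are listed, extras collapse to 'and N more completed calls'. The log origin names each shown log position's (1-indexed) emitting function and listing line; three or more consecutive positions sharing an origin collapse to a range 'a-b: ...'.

Answer: the defect is in main at line 39.
Key fact: The two runs log identically and part ways only at the printed values.
Call chain: main -> verify_load(1, 3) (called at line 38).
First divergence: none — the logs agree in full.
Execution walk:
  process_batch([3, 0, -3, 11, -1]) -> 1  [called from rank_cells, line 18]
  collect_span(-1, 1) -> 1  [called from collect_span, line 5]
  collect_span(1, 0) -> 1  [called from rank_cells, line 21]
  rank_cells([3, 0, -3, 11, -1]) -> 1  [called from main, line 36]
  verify_load(1, 3) -> 3  [called from main, line 38]
Log origin:
  1: emitted by main (line 35)
  2: emitted by process_batch (line 8)
  3-7: emitted by process_batch (line 13)
  8: emitted by process_batch (line 14)
  9: emitted by rank_cells (line 20)
  10: emitted by collect_span (line 4)
  11: emitted by main (line 37)
  12: emitted by verify_load (line 24)
A correct fix: line 39: replace `step` with `quota`.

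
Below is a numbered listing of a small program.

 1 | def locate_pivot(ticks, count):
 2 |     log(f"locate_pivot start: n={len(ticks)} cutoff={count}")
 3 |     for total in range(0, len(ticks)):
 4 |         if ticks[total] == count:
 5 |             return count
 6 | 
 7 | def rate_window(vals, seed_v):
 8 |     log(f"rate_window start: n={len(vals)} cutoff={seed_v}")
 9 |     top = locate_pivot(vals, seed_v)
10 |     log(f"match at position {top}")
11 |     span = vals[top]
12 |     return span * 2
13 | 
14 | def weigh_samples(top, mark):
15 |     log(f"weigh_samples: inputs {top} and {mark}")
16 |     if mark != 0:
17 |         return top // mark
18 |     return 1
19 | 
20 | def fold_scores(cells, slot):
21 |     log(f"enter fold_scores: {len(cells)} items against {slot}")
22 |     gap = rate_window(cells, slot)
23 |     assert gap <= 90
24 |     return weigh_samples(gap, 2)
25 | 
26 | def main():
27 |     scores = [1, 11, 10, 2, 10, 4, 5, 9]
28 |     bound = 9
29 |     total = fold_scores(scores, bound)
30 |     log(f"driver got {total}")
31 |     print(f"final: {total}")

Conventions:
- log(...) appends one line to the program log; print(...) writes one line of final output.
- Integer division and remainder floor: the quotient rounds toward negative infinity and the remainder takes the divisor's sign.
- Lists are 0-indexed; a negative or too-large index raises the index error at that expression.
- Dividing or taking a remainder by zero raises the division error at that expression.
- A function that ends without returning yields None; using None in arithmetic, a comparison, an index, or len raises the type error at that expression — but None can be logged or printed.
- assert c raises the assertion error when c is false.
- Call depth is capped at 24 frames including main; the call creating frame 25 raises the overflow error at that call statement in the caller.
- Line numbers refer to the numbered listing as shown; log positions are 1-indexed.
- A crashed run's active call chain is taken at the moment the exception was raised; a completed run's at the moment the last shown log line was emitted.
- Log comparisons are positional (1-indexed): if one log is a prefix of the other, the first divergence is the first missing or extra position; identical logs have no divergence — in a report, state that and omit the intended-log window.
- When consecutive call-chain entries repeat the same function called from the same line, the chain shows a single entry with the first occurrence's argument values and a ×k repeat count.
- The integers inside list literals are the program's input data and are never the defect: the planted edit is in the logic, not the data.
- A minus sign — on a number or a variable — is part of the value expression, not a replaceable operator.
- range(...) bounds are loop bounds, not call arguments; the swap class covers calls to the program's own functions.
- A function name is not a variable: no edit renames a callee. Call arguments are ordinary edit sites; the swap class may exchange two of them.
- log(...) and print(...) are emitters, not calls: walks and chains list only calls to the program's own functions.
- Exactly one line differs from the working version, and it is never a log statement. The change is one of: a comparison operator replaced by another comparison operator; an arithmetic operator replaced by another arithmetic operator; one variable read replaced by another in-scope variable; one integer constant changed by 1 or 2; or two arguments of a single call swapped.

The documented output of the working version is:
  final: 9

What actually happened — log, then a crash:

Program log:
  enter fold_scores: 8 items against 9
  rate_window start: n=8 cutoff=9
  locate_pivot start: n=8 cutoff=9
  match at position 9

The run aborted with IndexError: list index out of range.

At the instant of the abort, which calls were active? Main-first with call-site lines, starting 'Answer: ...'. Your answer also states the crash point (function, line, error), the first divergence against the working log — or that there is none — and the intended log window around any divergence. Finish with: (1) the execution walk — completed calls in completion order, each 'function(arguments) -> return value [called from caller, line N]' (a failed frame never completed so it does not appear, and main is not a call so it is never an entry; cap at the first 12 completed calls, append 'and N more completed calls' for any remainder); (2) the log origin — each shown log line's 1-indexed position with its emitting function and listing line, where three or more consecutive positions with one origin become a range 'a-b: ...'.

Answer: main -> fold_scores (called at line 29) -> rate_window (called at line 22).
The tell: Everything matches until log position 4, which reads 'match at position 9' in place of 'match at position 7'.
Crash: rate_window, line 11, IndexError.
First divergence: position 4 — the shown line 'match at position 9' should read 'match at position 7'.
Intended log window:
  2: rate_window start: n=8 cutoff=9
  3: locate_pivot start: n=8 cutoff=9
  4: match at position 7
  5: weigh_samples: inputs 18 and 2
Execution walk:
  locate_pivot([1, 11, 10, 2, 10, 4, 5, 9], 9) -> 9  [called from rate_window, line 9]
Log origin:
  1: from fold_scores, line 21
  2: from rate_window, line 8
  3: from locate_pivot, line 2
  4: from rate_window, line 10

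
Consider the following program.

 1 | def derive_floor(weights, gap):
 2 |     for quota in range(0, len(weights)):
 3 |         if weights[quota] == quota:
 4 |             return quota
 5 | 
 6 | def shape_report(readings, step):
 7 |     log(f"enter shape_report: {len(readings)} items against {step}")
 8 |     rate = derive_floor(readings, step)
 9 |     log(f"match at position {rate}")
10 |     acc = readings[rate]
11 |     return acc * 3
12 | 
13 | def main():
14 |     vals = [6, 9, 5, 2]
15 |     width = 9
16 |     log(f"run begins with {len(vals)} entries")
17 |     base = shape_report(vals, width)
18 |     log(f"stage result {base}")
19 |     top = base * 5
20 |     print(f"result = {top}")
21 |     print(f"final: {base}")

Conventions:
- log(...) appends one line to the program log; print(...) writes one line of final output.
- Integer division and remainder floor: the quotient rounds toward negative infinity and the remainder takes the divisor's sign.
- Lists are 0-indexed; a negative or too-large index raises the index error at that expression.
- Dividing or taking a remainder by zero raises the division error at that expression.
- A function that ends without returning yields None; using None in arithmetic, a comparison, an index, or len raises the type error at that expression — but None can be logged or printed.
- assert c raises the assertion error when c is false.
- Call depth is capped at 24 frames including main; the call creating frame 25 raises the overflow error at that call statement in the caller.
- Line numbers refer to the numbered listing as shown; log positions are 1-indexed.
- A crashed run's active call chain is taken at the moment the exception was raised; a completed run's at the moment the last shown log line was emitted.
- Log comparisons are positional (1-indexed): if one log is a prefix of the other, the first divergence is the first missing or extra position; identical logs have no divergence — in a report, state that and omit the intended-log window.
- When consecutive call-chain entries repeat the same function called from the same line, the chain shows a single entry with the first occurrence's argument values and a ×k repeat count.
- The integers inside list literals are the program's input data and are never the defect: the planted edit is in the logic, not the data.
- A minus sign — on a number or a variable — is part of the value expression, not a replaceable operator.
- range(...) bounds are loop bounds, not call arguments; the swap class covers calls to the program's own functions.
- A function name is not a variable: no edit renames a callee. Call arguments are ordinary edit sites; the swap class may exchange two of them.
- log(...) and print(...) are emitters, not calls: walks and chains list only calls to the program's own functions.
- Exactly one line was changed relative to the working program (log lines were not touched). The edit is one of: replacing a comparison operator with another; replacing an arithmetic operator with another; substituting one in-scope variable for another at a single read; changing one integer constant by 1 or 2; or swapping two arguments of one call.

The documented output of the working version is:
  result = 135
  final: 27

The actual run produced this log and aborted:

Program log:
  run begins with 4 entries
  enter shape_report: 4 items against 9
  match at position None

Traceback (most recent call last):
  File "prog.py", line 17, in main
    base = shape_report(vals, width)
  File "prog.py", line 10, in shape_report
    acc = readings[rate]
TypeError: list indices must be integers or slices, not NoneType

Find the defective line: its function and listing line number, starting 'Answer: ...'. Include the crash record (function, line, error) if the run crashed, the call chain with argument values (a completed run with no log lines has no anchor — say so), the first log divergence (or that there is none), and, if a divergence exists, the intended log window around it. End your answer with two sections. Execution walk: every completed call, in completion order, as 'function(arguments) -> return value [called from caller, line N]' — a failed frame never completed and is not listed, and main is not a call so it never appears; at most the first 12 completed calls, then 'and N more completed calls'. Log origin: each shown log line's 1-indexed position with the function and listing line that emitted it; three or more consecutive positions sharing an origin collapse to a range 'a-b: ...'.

Answer: the defect is in derive_floor at line 3.
Core observation: Log line 3 is where behavior first shows: 'match at position None' appears instead of 'match at position 1'.
Crash: shape_report, line 10, TypeError.
Call chain: main -> shape_report([6, 9, 5, 2], 9) (called at line 17).
First divergence: position 3; shown 'match at position None' vs intended 'match at position 1'.
Intended log window:
  1: run begins with 4 entries
  2: enter shape_report: 4 items against 9
  3: match at position 1
  4: stage result 27
Execution walk:
  derive_floor([6, 9, 5, 2], 9) -> None  [called from shape_report, line 8]
Log origin:
  1: emitted by main (line 16)
  2: emitted by shape_report (line 7)
  3: emitted by shape_report (line 9)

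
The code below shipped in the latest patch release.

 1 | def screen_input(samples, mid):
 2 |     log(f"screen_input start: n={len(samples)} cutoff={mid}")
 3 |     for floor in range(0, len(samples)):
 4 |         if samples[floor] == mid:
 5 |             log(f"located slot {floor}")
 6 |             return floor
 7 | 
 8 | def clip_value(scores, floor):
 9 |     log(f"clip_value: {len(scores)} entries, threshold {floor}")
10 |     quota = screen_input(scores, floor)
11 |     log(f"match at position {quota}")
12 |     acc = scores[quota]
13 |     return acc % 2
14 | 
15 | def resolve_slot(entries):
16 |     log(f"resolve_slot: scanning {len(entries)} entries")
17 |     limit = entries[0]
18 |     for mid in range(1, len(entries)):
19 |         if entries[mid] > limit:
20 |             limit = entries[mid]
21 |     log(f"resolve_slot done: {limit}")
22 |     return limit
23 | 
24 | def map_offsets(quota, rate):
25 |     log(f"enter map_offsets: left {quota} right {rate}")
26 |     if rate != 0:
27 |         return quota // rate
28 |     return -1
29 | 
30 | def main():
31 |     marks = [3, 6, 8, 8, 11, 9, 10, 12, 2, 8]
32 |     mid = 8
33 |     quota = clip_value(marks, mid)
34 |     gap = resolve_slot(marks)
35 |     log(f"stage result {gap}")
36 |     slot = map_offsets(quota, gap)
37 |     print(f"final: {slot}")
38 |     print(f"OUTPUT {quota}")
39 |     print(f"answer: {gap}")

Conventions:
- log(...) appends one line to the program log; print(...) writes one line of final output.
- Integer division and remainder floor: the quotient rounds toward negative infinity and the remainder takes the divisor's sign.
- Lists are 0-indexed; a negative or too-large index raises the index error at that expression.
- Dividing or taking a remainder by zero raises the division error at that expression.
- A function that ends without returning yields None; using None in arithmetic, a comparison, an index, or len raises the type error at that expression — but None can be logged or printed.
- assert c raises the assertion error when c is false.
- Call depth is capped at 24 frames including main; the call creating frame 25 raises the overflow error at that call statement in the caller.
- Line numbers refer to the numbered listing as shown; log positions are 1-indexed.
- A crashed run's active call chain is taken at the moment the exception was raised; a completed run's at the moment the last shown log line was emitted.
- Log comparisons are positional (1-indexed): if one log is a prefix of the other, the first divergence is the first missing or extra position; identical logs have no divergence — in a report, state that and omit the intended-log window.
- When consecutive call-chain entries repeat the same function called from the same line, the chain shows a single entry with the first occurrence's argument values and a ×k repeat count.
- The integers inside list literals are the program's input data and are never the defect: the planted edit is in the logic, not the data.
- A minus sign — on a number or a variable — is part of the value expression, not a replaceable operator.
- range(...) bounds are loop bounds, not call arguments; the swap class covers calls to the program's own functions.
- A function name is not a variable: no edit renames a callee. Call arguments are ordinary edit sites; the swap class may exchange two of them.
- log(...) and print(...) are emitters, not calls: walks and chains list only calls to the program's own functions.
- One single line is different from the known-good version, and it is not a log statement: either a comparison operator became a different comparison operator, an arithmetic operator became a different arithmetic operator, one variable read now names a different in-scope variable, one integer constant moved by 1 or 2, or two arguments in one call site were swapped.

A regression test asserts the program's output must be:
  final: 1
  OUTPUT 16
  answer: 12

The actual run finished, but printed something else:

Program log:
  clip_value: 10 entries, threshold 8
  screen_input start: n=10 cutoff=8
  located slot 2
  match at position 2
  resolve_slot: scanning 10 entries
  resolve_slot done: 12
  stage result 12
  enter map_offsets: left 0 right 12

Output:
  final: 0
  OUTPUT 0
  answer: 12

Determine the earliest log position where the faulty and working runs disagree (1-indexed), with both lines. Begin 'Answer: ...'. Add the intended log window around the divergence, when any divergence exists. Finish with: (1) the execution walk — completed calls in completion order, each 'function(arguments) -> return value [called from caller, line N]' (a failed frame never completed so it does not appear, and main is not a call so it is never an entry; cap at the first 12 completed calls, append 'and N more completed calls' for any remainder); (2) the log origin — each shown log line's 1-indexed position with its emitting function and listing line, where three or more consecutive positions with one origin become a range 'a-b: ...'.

Answer: position 8; shown 'enter map_offsets: left 0 right 12' vs intended 'enter map_offsets: left 16 right 12'.
Intended log window:
  6: resolve_slot done: 12
  7: stage result 12
  8: enter map_offsets: left 16 right 12
Execution walk:
  screen_input([3, 6, 8, 8, 11, 9, 10, 12, 2, 8], 8) -> 2  [called from clip_value, line 10]
  clip_value([3, 6, 8, 8, 11, 9, 10, 12, 2, 8], 8) -> 0  [called from main, line 33]
  resolve_slot([3, 6, 8, 8, 11, 9, 10, 12, 2, 8]) -> 12  [called from main, line 34]
  map_offsets(0, 12) -> 0  [called from main, line 36]
Log origin:
  1: from clip_value, line 9
  2: from screen_input, line 2
  3: from screen_input, line 5
  4: from clip_value, line 11
  5: from resolve_slot, line 16
  6: from resolve_slot, line 21
  7: from main, line 35
  8: from map_offsets, line 25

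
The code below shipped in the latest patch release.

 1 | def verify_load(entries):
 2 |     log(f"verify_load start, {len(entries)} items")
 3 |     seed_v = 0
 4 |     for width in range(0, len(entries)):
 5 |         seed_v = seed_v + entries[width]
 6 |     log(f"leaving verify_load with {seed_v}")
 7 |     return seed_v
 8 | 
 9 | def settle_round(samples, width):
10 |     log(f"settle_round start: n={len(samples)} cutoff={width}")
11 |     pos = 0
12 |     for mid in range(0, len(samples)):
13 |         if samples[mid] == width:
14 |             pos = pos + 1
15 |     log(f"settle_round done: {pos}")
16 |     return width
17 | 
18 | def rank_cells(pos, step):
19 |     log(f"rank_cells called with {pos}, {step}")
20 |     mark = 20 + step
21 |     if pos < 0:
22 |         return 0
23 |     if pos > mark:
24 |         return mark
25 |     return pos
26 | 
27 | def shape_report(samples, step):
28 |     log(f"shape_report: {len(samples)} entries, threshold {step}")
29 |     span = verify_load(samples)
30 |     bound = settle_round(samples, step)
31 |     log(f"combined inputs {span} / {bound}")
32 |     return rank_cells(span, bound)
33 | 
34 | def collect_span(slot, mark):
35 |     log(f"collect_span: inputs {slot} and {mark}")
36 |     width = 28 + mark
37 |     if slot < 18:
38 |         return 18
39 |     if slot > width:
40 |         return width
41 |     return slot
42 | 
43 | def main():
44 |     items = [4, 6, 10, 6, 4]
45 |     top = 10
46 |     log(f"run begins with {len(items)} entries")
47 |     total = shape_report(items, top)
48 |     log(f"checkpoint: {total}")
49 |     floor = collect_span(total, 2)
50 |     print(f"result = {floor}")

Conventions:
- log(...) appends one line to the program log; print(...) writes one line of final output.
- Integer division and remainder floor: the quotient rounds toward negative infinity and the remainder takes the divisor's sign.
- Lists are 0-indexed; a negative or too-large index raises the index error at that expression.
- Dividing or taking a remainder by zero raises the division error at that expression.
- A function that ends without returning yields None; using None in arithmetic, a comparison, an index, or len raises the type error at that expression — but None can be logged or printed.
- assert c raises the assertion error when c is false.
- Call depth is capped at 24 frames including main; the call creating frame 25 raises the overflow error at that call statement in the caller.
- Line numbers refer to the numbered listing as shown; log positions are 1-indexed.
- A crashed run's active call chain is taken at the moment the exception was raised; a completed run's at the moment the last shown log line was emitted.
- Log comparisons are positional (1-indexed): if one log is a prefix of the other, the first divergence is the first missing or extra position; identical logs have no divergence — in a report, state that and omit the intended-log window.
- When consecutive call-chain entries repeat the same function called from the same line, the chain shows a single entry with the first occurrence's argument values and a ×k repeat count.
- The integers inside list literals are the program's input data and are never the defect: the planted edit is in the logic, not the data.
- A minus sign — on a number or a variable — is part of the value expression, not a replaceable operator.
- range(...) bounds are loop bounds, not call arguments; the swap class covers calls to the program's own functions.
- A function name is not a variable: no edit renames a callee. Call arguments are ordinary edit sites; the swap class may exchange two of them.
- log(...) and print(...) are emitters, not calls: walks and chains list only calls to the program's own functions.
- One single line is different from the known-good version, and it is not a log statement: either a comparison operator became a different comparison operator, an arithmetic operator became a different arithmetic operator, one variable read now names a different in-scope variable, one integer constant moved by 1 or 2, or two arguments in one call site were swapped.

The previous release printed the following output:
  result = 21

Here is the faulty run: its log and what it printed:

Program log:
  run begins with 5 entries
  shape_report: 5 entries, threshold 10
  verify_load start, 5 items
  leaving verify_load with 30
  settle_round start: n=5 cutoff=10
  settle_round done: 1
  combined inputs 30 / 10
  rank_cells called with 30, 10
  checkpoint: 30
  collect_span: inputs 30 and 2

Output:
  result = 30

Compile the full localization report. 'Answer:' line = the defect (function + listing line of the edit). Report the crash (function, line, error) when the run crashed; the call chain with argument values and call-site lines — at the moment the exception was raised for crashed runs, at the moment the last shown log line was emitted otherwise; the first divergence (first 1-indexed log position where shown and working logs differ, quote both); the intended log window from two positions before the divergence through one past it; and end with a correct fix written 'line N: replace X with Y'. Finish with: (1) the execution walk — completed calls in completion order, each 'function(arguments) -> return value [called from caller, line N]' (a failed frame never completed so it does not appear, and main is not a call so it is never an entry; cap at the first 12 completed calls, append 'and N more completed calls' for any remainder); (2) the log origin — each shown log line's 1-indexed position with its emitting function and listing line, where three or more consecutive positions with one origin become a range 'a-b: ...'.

Answer: the defect is in settle_round at line 16.
Core observation: The earliest visible damage is log position 7 — 'combined inputs 30 / 10' rather than the intended 'combined inputs 30 / 1'.
Call chain: main -> collect_span(30, 2) (called at line 49).
First divergence: position 7; shown 'combined inputs 30 / 10' vs intended 'combined inputs 30 / 1'.
Intended log window:
  5: settle_round start: n=5 cutoff=10
  6: settle_round done: 1
  7: combined inputs 30 / 1
  8: rank_cells called with 30, 1
Execution walk:
  verify_load([4, 6, 10, 6, 4]) -> 30  [called from shape_report, line 29]
  settle_round([4, 6, 10, 6, 4], 10) -> 10  [called from shape_report, line 30]
  rank_cells(30, 10) -> 30  [called from shape_report, line 32]
  shape_report([4, 6, 10, 6, 4], 10) -> 30  [called from main, line 47]
  collect_span(30, 2) -> 30  [called from main, line 49]
Log origin:
  1: emitted by main (line 46)
  2: emitted by shape_report (line 28)
  3: emitted by verify_load (line 2)
  4: emitted by verify_load (line 6)
  5: emitted by settle_round (line 10)
  6: emitted by settle_round (line 15)
  7: emitted by shape_report (line 31)
  8: emitted by rank_cells (line 19)
  9: emitted by main (line 48)
  10: emitted by collect_span (line 35)
A correct fix: line 16: replace `width` with `pos`.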